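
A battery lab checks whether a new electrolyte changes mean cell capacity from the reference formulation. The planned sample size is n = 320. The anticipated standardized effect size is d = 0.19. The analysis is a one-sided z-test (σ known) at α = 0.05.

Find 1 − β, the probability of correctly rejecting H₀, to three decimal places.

Noncentrality parameter: δ = d·√n = 0.19 × √320 = 3.3988
Critical value for a one-sided test at α = 0.05: z_α = 1.645.
Power = P(Z > 1.645 − δ) = Φ(1.754) = 0.9603.

Power ≈ 0.960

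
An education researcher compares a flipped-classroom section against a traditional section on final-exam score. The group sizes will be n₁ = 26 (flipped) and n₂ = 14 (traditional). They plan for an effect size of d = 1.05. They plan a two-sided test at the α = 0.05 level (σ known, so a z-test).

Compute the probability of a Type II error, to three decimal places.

Noncentrality parameter: δ = d / √(1/n₁ + 1/n₂) = 1.05 / √(1/26 + 1/14) = 3.1675
Two-sided α = 0.05 → critical value z_{0.025} = 1.960.
Power = Φ(δ − 1.960) + Φ(−δ − 1.960) = Φ(1.207) + Φ(-5.127) = 0.8864 + 0.0000 = 0.8864.
Type II error: β = 1 − power = 1 − 0.8864 = 0.1136.

β ≈ 0.114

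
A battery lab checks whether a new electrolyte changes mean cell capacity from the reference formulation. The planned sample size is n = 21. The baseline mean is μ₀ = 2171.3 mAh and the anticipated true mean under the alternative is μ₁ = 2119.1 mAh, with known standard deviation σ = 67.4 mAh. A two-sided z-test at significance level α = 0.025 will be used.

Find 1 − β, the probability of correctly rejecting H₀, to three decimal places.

Standardized effect: d = |μ₁ − μ₀| / σ = |2119.1 − 2171.3| / 67.4 = 0.7745
Noncentrality parameter: δ = d·√n = 0.7745 × √21 = 3.5491
Critical value for a two-sided test at α = 0.025: z_{α/2} = 2.241.
Power = Φ(δ − 2.241) + Φ(−δ − 2.241) = Φ(1.308) + Φ(-5.791) = 0.9045 + 0.0000 = 0.9045.

Power ≈ 0.905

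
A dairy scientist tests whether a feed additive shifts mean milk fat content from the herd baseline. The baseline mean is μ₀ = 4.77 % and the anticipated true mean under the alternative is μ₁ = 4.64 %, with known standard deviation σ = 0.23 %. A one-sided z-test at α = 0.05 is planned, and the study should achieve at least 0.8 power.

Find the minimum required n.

n = 20

Standardized effect: d = |μ₁ − μ₀| / σ = |4.64 − 4.77| / 0.23 = 0.5652
For power 0.8 need Φ(δ − z_{0.05}) = 0.8, so δ = z_{0.05} + z_{0.20} = 1.645 + 0.842 = 2.486.
δ = d·√n ⇒ n = (δ/d)² = (2.486 / 0.5652)² = 19.35.
Rounding up, n = 20.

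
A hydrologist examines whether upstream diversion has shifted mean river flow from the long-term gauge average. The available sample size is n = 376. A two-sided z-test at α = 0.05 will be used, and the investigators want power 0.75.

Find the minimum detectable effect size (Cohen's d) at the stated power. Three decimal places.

d ≈ 0.136

Required noncentrality: δ = z_{0.025} + z_{0.25} = 1.960 + 0.674 = 2.634.
(Lower-tail contribution to power is negligible for δ > 0.)
δ = d·√n ⇒ d = δ/√n = 2.634/√376 = 0.1359.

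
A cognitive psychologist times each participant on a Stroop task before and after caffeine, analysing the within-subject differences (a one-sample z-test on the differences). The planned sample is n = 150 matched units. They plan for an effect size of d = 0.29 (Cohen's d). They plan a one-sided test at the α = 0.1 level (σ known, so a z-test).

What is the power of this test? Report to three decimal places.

Noncentrality parameter: δ = d·√n = 0.29 × √150 = 3.5518
Critical value for a one-sided test at α = 0.1: z_α = 1.282.
Power = Φ(δ − 1.282) = Φ(2.270) = 0.9884.

Power ≈ 0.988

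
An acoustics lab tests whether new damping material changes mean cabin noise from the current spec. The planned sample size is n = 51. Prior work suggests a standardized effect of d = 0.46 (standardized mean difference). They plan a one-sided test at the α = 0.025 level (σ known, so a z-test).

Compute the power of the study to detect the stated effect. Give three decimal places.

Noncentrality parameter: δ = d·√n = 0.46 × √51 = 3.2851
Critical value for a one-sided test at α = 0.025: z_α = 1.960.
Power = P(Z > 1.960 − δ) = Φ(1.325) = 0.9074.

Power ≈ 0.907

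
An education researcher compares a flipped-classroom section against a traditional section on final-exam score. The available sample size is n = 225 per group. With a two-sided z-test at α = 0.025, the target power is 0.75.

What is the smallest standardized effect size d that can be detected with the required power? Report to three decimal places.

d ≈ 0.275

Need Φ(δ − 2.241) = 0.75, so δ = 2.241 + 0.674 = 2.916.
(Lower-tail contribution to power is negligible for δ > 0.)
δ = d·√(n/2) ⇒ d = δ/√(n/2) = 2.916/√(225/2) = 0.2749.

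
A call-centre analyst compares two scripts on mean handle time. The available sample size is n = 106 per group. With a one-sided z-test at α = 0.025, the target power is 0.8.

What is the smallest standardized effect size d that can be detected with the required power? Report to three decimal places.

Need Φ(δ − 1.960) = 0.8, so δ = 1.960 + 0.842 = 2.802.
δ = d·√(n/2) ⇒ d = δ/√(n/2) = 2.802/√(106/2) = 0.3848.

d ≈ 0.385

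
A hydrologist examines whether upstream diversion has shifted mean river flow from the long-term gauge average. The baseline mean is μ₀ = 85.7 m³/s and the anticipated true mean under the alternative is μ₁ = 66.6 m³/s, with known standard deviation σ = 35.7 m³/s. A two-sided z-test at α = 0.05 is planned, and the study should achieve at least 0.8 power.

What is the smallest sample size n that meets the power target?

n = 28

Standardized effect: d = |μ₁ − μ₀| / σ = |66.6 − 85.7| / 35.7 = 0.5350
For power 0.8 need Φ(δ − z_{0.025}) = 0.8, so δ = z_{0.025} + z_{0.20} = 1.960 + 0.842 = 2.802.
(The Φ(−δ − z_{α/2}) term is vanishingly small for δ > 0 and is dropped in the standard sample-size formula.)
δ = d·√n ⇒ n = (δ/d)² = (2.802 / 0.5350)² = 27.42.
Rounding up, n = 28.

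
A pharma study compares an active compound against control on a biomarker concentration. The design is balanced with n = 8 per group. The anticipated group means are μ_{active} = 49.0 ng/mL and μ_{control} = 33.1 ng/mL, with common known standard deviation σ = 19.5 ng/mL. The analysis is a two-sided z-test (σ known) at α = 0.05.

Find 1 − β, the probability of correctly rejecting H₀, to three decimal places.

Power ≈ 0.371

Standardized effect: d = |μ_{active} − μ_{control}| / σ = |49.0 − 33.1| / 19.5 = 0.8154
Noncentrality parameter: δ = d·√(n/2) = 0.8154 × √(8/2) = 1.6308
Critical value for a two-sided test at α = 0.05: z_{α/2} = 1.960.
Power = Φ(δ − 1.960) + Φ(−δ − 1.960) = Φ(-0.329) + Φ(-3.591) = 0.3710 + 0.0002 = 0.3712.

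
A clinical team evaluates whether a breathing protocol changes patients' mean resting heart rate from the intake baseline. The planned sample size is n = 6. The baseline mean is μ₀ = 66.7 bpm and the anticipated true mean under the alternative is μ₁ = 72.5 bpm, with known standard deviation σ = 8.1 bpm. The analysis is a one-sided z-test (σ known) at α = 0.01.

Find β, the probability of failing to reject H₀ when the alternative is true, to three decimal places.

Standardized effect: d = |μ₁ − μ₀| / σ = |72.5 − 66.7| / 8.1 = 0.7160
Noncentrality parameter: δ = d·√n = 0.7160 × √6 = 1.7540
One-sided α = 0.01 → critical value z_{0.01} = 2.326.
Power = P(Z > 2.326 − δ) = Φ(-0.572) = 0.2835.
Type II error: β = 1 − power = 1 − 0.2835 = 0.7165.

β ≈ 0.716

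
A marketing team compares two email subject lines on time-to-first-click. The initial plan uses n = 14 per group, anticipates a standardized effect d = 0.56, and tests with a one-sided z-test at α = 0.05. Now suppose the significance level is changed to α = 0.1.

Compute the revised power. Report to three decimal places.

Power ≈ 0.579

δ = d·√(n/2) = 0.56 × √(14/2) = 1.4816 (unchanged). New critical value: z_{0.1} = 1.282.
Revised power = P(Z > 1.282 − δ) = Φ(0.200) = 0.5793.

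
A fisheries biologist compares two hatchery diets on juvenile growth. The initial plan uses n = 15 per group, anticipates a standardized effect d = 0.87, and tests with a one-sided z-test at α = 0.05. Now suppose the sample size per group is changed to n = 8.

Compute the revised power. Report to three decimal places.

With n = 8 per group: δ = d·√(n/2) = 0.87 × √(8/2) = 1.7400. Critical value z_{0.05} = 1.645.
Revised power = P(Z > 1.645 − δ) = Φ(0.095) = 0.5379.

Power ≈ 0.538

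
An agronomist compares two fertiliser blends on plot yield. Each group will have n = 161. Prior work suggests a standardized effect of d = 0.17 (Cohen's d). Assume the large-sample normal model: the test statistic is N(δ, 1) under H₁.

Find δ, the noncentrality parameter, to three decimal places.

δ ≈ 1.525

δ = d·√(n/2) = 0.17 × √(161/2) = 1.5253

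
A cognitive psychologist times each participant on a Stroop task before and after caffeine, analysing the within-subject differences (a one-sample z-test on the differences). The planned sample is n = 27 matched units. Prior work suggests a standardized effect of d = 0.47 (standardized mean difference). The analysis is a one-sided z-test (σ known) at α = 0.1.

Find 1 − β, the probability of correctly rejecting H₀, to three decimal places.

Noncentrality parameter: δ = d·√n = 0.47 × √27 = 2.4422
One-sided α = 0.1 → critical value z_{0.1} = 1.282.
Power = Φ(δ − 1.282) = Φ(1.161) = 0.8771.

Power ≈ 0.877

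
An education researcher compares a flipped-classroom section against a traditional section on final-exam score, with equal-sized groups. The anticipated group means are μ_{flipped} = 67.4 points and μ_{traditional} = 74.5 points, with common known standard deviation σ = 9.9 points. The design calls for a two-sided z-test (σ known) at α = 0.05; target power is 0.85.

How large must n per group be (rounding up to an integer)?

Standardized effect: d = |μ_{flipped} − μ_{traditional}| / σ = |67.4 − 74.5| / 9.9 = 0.7172
Set Φ(δ − 1.960) = 0.85; then δ − 1.960 = Φ⁻¹(0.85) = 1.036, giving δ = 2.996.
(Ignoring the negligible lower-tail rejection probability gives the usual closed-form inversion.)
δ = d·√(n/2) ⇒ n = 2(δ/d)² = 2 × (2.996 / 0.7172)² = 34.91.
Round up to the next whole unit.

n = 35 per group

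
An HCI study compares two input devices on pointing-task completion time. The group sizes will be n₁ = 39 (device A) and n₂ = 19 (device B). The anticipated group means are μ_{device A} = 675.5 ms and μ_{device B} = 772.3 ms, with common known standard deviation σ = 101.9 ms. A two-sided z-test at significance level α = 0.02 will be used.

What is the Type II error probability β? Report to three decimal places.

Standardized effect: d = |μ_{device A} − μ_{device B}| / σ = |675.5 − 772.3| / 101.9 = 0.9500
Noncentrality parameter: δ = d / √(1/n₁ + 1/n₂) = 0.9500 / √(1/39 + 1/19) = 3.3954
Two-sided α = 0.02 → critical value z_{0.01} = 2.326.
Power = Φ(δ − 2.326) + Φ(−δ − 2.326) = Φ(1.069) + Φ(-5.722) = 0.8575 + 0.0000 = 0.8575.
Type II error: β = 1 − power = 1 − 0.8575 = 0.1425.

β ≈ 0.143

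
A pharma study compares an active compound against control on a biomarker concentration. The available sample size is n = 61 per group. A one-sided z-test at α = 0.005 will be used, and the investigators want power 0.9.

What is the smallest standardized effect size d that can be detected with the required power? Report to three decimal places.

d ≈ 0.698

Need Φ(δ − 2.576) = 0.9, so δ = 2.576 + 1.282 = 3.857.
δ = d·√(n/2) ⇒ d = δ/√(n/2) = 3.857/√(61/2) = 0.6985.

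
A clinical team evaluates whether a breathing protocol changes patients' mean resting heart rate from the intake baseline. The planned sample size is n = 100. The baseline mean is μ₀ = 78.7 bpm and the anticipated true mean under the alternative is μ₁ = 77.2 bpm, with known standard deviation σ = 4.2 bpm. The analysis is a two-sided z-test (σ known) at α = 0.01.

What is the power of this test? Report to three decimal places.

Standardized effect: d = |μ₁ − μ₀| / σ = |77.2 − 78.7| / 4.2 = 0.3571
Noncentrality parameter: δ = d·√n = 0.3571 × √100 = 3.5714
Two-sided α = 0.01 → critical value z_{0.005} = 2.576.
Power = Φ(δ − 2.576) + Φ(−δ − 2.576) = Φ(0.996) + Φ(-6.147) = 0.8403 + 0.0000 = 0.8403.

Power ≈ 0.840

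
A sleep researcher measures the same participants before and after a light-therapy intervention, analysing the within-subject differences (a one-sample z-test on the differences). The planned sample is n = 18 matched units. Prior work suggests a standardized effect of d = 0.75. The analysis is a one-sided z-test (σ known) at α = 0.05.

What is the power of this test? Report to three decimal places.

Noncentrality parameter: δ = d·√n = 0.75 × √18 = 3.1820
Critical value for a one-sided test at α = 0.05: z_α = 1.645.
Power = Φ(δ − 1.645) = Φ(1.537) = 0.9379.

Power ≈ 0.938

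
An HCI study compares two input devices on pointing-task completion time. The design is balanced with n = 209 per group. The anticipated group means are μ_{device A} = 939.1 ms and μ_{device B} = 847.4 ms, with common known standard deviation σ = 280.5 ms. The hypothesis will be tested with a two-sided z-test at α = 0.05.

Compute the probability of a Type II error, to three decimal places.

Standardized effect: d = |μ_{device A} − μ_{device B}| / σ = |939.1 − 847.4| / 280.5 = 0.3269
Noncentrality parameter: δ = d·√(n/2) = 0.3269 × √(209/2) = 3.3419
Critical value for a two-sided test at α = 0.05: z_{α/2} = 1.960.
Power = Φ(δ − 1.960) + Φ(−δ − 1.960) = Φ(1.382) + Φ(-5.302) = 0.9165 + 0.0000 = 0.9165.
Type II error: β = 1 − power = 1 − 0.9165 = 0.0835.

β ≈ 0.083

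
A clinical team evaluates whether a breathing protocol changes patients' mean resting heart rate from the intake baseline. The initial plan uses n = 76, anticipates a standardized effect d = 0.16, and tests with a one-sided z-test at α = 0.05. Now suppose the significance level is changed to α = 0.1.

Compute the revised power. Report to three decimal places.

Power ≈ 0.545

δ = d·√n = 0.16 × √76 = 1.3948 (unchanged). New critical value: z_{0.1} = 1.282.
Revised power = P(Z > 1.282 − δ) = Φ(0.113) = 0.5451.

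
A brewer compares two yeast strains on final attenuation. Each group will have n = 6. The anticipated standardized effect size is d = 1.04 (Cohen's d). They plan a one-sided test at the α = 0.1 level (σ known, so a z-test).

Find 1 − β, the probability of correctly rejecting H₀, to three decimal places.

Noncentrality parameter: δ = d·√(n/2) = 1.04 × √(6/2) = 1.8013
One-sided α = 0.1 → critical value z_{0.1} = 1.282.
Power = Φ(δ − 1.282) = Φ(0.520) = 0.6984.

Power ≈ 0.698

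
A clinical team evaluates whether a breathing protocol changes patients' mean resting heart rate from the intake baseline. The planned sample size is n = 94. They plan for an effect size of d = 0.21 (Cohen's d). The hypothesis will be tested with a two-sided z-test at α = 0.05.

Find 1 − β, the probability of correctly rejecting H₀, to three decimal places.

Noncentrality parameter: δ = d·√n = 0.21 × √94 = 2.0360
Two-sided α = 0.05 → critical value z_{0.025} = 1.960.
Power = Φ(δ − 1.960) + Φ(−δ − 1.960) = Φ(0.076) + Φ(-3.996) = 0.5303 + 0.0000 = 0.5303.

Power ≈ 0.530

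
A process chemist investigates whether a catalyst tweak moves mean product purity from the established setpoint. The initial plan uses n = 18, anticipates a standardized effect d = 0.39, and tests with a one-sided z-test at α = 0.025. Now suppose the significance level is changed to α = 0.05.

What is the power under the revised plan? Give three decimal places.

Power ≈ 0.504

δ = d·√n = 0.39 × √18 = 1.6546 (unchanged). New critical value: z_{0.05} = 1.645.
Revised power = Φ(δ − 1.645) = Φ(0.010) = 0.5039.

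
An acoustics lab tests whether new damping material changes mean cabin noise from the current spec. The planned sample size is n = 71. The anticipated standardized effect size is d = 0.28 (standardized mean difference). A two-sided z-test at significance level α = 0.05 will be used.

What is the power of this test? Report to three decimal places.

Noncentrality parameter: δ = d·√n = 0.28 × √71 = 2.3593
Two-sided α = 0.05 → critical value z_{0.025} = 1.960.
Power = Φ(δ − 1.960) + Φ(−δ − 1.960) = Φ(0.399) + Φ(-4.319) = 0.6552 + 0.0000 = 0.6552.

Power ≈ 0.655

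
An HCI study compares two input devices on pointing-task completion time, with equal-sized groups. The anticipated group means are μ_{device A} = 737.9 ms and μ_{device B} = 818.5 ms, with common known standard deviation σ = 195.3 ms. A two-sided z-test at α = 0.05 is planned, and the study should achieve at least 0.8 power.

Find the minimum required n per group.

Standardized effect: d = |μ_{device A} − μ_{device B}| / σ = |737.9 − 818.5| / 195.3 = 0.4127
For power 0.8 need Φ(δ − z_{0.025}) = 0.8, so δ = z_{0.025} + z_{0.20} = 1.960 + 0.842 = 2.802.
(The Φ(−δ − z_{α/2}) term is vanishingly small for δ > 0 and is dropped in the standard sample-size formula.)
δ = d·√(n/2) ⇒ n = 2(δ/d)² = 2 × (2.802 / 0.4127)² = 92.17.
Round up to the next whole unit.

n = 93 per group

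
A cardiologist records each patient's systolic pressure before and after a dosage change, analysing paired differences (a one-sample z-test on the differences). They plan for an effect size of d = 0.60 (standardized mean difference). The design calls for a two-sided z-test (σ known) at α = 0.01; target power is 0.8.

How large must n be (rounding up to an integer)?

n = 33

Set Φ(δ − 2.576) = 0.8; then δ − 2.576 = Φ⁻¹(0.8) = 0.842, giving δ = 3.417.
(For δ > 0 the lower-tail rejection region contributes negligibly to power, so the one-term inversion is standard.)
δ = d·√n ⇒ n = (δ/d)² = (3.417 / 0.60)² = 32.44.
Rounding up, n = 33.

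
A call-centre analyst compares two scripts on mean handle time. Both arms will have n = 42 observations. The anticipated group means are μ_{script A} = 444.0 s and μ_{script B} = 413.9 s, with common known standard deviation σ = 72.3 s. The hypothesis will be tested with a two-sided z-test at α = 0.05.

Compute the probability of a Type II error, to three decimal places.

β ≈ 0.521

Standardized effect: d = |μ_{script A} − μ_{script B}| / σ = |444.0 − 413.9| / 72.3 = 0.4163
Noncentrality parameter: δ = d·√(n/2) = 0.4163 × √(42/2) = 1.9078
Two-sided α = 0.05 → critical value z_{0.025} = 1.960.
Power = Φ(δ − 1.960) + Φ(−δ − 1.960) = Φ(-0.052) + Φ(-3.868) = 0.4792 + 0.0001 = 0.4793.
Type II error: β = 1 − power = 1 − 0.4793 = 0.5207.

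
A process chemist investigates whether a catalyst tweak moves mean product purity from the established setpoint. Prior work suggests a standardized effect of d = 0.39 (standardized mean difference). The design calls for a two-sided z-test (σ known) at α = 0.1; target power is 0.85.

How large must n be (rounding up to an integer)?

n = 48

Set Φ(δ − 1.645) = 0.85; then δ − 1.645 = Φ⁻¹(0.85) = 1.036, giving δ = 2.681.
(Ignoring the negligible lower-tail rejection probability gives the usual closed-form inversion.)
δ = d·√n ⇒ n = (δ/d)² = (2.681 / 0.39)² = 47.27.
Rounding up, n = 48.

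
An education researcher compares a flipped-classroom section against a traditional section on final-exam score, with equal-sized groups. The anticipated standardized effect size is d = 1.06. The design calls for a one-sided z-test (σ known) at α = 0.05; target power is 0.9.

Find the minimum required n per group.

For power 0.9 need Φ(δ − z_{0.05}) = 0.9, so δ = z_{0.05} + z_{0.10} = 1.645 + 1.282 = 2.926.
δ = d·√(n/2) ⇒ n = 2(δ/d)² = 2 × (2.926 / 1.06)² = 15.24.
Rounding up, n = 16 per group.

n = 16 per group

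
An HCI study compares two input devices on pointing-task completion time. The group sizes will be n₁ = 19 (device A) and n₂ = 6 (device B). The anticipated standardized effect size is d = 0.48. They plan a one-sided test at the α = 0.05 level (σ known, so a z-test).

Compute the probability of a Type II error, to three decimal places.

Noncentrality parameter: δ = d / √(1/n₁ + 1/n₂) = 0.48 / √(1/19 + 1/6) = 1.0250
One-sided α = 0.05 → critical value z_{0.05} = 1.645.
Power = P(Z > 1.645 − δ) = Φ(-0.620) = 0.2677.
Type II error: β = 1 − power = 1 − 0.2677 = 0.7323.

β ≈ 0.732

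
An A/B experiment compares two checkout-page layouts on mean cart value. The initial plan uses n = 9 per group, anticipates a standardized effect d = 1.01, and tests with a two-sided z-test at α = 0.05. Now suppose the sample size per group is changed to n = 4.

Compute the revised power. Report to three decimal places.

Power ≈ 0.298

With n = 4 per group: δ = d·√(n/2) = 1.01 × √(4/2) = 1.4284. Critical value z_{0.025} = 1.960.
Revised power = Φ(δ − 1.960) + Φ(−δ − 1.960) = Φ(-0.532) + Φ(-3.388) = 0.2975 + 0.0004 = 0.2979.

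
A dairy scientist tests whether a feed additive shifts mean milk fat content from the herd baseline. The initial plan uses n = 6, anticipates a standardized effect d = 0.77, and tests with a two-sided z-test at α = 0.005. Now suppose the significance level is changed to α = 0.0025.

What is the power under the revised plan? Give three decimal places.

Power ≈ 0.128

δ = d·√n = 0.77 × √6 = 1.8861 (unchanged). New critical value: z_{0.0013} = 3.023.
Revised power = Φ(δ − 3.023) + Φ(−δ − 3.023) = Φ(-1.137) + Φ(-4.909) = 0.1277 + 0.0000 = 0.1277.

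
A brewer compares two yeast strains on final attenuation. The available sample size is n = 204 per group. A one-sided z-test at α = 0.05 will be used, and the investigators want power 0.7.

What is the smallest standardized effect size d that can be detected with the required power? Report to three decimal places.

d ≈ 0.215

Required noncentrality: δ = z_{0.05} + z_{0.30} = 1.645 + 0.524 = 2.169.
δ = d·√(n/2) ⇒ d = δ/√(n/2) = 2.169/√(204/2) = 0.2148.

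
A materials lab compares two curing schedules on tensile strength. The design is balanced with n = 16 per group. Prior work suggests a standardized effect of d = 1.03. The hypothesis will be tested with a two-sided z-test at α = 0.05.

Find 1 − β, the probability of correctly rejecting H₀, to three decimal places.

Noncentrality parameter: δ = d·√(n/2) = 1.03 × √(16/2) = 2.9133
Critical value for a two-sided test at α = 0.05: z_{α/2} = 1.960.
Power = Φ(δ − 1.960) + Φ(−δ − 1.960) = Φ(0.953) + Φ(-4.873) = 0.8298 + 0.0000 = 0.8298.

Power ≈ 0.830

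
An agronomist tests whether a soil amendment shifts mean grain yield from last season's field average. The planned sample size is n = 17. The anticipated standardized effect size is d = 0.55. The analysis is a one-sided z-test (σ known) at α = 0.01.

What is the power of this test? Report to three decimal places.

Power ≈ 0.477

Noncentrality parameter: δ = d·√n = 0.55 × √17 = 2.2677
Critical value for a one-sided test at α = 0.01: z_α = 2.326.
Power = P(Z > 2.326 − δ) = Φ(-0.059) = 0.4766.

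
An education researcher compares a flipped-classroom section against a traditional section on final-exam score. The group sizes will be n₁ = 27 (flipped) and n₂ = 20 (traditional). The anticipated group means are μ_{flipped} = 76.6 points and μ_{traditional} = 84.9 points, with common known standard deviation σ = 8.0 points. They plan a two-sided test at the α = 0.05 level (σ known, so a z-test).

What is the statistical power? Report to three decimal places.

Power ≈ 0.940

Standardized effect: d = |μ_{flipped} − μ_{traditional}| / σ = |76.6 − 84.9| / 8.0 = 1.0375
Noncentrality parameter: δ = d / √(1/n₁ + 1/n₂) = 1.0375 / √(1/27 + 1/20) = 3.5167
Critical value for a two-sided test at α = 0.05: z_{α/2} = 1.960.
Power = Φ(δ − 1.960) + Φ(−δ − 1.960) = Φ(1.557) + Φ(-5.477) = 0.9402 + 0.0000 = 0.9402.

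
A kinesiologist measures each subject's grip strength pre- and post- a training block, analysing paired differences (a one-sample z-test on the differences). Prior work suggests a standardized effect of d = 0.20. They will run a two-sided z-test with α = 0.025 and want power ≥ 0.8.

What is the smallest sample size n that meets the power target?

n = 238

Set Φ(δ − 2.241) = 0.8; then δ − 2.241 = Φ⁻¹(0.8) = 0.842, giving δ = 3.083.
(For δ > 0 the lower-tail rejection region contributes negligibly to power, so the one-term inversion is standard.)
δ = d·√n ⇒ n = (δ/d)² = (3.083 / 0.20)² = 237.63.
Round up to the next whole unit.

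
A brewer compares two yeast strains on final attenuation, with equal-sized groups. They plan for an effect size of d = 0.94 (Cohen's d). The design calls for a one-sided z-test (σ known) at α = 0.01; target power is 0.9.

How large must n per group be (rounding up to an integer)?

n = 30 per group

For power 0.9 need Φ(δ − z_{0.01}) = 0.9, so δ = z_{0.01} + z_{0.10} = 2.326 + 1.282 = 3.608.
δ = d·√(n/2) ⇒ n = 2(δ/d)² = 2 × (3.608 / 0.94)² = 29.46.
Round up to the next whole unit.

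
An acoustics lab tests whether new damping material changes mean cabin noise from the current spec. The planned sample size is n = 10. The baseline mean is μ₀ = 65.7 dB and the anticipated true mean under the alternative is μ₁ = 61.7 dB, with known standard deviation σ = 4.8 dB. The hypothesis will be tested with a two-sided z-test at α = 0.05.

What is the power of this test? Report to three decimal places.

Standardized effect: d = |μ₁ − μ₀| / σ = |61.7 − 65.7| / 4.8 = 0.8333
Noncentrality parameter: δ = d·√n = 0.8333 × √10 = 2.6352
Two-sided α = 0.05 → critical value z_{0.025} = 1.960.
Power = Φ(δ − 1.960) + Φ(−δ − 1.960) = Φ(0.675) + Φ(-4.595) = 0.7502 + 0.0000 = 0.7502.

Power ≈ 0.750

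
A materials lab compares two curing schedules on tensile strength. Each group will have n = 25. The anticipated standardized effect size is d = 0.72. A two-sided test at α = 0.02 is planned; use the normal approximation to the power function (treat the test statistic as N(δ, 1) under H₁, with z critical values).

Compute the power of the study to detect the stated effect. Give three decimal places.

Noncentrality parameter: δ = d·√(n/2) = 0.72 × √(25/2) = 2.5456
Critical value for a two-sided test at α = 0.02: z_{α/2} = 2.326.
Power = Φ(δ − 2.326) + Φ(−δ − 2.326) = Φ(0.219) + Φ(-4.872) = 0.5868 + 0.0000 = 0.5868.

Power ≈ 0.587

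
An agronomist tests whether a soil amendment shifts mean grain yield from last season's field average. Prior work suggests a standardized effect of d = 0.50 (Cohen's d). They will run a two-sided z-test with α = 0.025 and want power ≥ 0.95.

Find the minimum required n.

For power 0.95 need Φ(δ − z_{0.0125}) = 0.95, so δ = z_{0.0125} + z_{0.05} = 2.241 + 1.645 = 3.886.
(Ignoring the negligible lower-tail rejection probability gives the usual closed-form inversion.)
δ = d·√n ⇒ n = (δ/d)² = (3.886 / 0.50)² = 60.41.
Rounding up, n = 61.

n = 61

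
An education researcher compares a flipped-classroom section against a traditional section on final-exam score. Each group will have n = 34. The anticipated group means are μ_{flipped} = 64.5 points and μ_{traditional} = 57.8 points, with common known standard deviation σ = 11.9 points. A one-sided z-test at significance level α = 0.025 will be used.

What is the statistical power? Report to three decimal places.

Standardized effect: d = |μ_{flipped} − μ_{traditional}| / σ = |64.5 − 57.8| / 11.9 = 0.5630
Noncentrality parameter: δ = d·√(n/2) = 0.5630 × √(34/2) = 2.3214
Critical value for a one-sided test at α = 0.025: z_α = 1.960.
Power = P(Z > 1.960 − δ) = Φ(0.361) = 0.6411.

Power ≈ 0.641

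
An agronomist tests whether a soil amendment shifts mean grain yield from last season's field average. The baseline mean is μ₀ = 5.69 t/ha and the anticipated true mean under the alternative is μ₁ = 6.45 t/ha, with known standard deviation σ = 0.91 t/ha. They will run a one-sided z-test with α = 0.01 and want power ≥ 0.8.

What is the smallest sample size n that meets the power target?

n = 15

Standardized effect: d = |μ₁ − μ₀| / σ = |6.45 − 5.69| / 0.91 = 0.8352
Set Φ(δ − 2.326) = 0.8; then δ − 2.326 = Φ⁻¹(0.8) = 0.842, giving δ = 3.168.
δ = d·√n ⇒ n = (δ/d)² = (3.168 / 0.8352)² = 14.39.
Rounding up, n = 15.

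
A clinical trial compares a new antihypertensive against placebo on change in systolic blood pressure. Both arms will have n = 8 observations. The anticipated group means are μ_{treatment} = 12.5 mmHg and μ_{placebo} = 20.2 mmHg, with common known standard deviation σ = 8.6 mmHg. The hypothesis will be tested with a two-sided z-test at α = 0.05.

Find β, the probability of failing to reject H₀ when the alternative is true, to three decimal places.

Standardized effect: d = |μ_{treatment} − μ_{placebo}| / σ = |12.5 − 20.2| / 8.6 = 0.8953
Noncentrality parameter: δ = d·√(n/2) = 0.8953 × √(8/2) = 1.7907
Two-sided α = 0.05 → critical value z_{0.025} = 1.960.
Power = Φ(δ − 1.960) + Φ(−δ − 1.960) = Φ(-0.169) + Φ(-3.751) = 0.4328 + 0.0001 = 0.4329.
Type II error: β = 1 − power = 1 − 0.4329 = 0.5671.

β ≈ 0.567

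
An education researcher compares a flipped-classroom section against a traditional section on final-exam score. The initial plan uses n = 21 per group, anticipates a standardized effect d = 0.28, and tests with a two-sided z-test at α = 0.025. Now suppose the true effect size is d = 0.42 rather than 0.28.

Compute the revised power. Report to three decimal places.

Power ≈ 0.189

With d = 0.42: δ = d·√(n/2) = 0.42 × √(21/2) = 1.3610. Critical value z_{0.0125} = 2.241.
Revised power = Φ(δ − 2.241) + Φ(−δ − 2.241) = Φ(-0.880) + Φ(-3.602) = 0.1893 + 0.0002 = 0.1895.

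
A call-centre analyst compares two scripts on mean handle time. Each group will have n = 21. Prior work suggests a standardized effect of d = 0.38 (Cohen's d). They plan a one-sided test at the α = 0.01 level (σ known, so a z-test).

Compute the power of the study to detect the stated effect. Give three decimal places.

Noncentrality parameter: δ = d·√(n/2) = 0.38 × √(21/2) = 1.2313
One-sided α = 0.01 → critical value z_{0.01} = 2.326.
Power = Φ(δ − 2.326) = Φ(-1.095) = 0.1368.

Power ≈ 0.137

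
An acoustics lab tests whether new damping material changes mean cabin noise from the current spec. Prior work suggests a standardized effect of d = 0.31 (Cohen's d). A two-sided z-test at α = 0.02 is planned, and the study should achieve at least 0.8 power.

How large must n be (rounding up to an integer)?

n = 105

For power 0.8 need Φ(δ − z_{0.01}) = 0.8, so δ = z_{0.01} + z_{0.20} = 2.326 + 0.842 = 3.168.
(Ignoring the negligible lower-tail rejection probability gives the usual closed-form inversion.)
δ = d·√n ⇒ n = (δ/d)² = (3.168 / 0.31)² = 104.43.
Rounding up, n = 105.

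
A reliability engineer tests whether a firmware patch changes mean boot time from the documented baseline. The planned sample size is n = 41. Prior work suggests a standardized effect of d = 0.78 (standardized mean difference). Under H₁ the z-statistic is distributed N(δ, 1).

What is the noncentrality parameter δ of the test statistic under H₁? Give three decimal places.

δ ≈ 4.994

The noncentrality parameter scales effect size by the design's sample-size factor: δ = d·√n = 0.78 × √41 = 4.9944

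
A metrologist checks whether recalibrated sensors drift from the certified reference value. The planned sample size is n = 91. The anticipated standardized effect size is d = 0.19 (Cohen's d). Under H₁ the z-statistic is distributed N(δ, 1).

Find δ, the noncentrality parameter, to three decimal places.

δ ≈ 1.812

The noncentrality parameter scales effect size by the design's sample-size factor: δ = d·√n = 0.19 × √91 = 1.8125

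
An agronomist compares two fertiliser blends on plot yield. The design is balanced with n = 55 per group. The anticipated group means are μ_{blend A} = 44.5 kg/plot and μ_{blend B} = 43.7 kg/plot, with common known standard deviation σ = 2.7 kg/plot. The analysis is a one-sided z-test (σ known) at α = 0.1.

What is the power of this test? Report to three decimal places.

Standardized effect: d = |μ_{blend A} − μ_{blend B}| / σ = |44.5 − 43.7| / 2.7 = 0.2963
Noncentrality parameter: δ = d·√(n/2) = 0.2963 × √(55/2) = 1.5538
Critical value for a one-sided test at α = 0.1: z_α = 1.282.
Power = Φ(δ − 1.282) = Φ(0.272) = 0.6073.

Power ≈ 0.607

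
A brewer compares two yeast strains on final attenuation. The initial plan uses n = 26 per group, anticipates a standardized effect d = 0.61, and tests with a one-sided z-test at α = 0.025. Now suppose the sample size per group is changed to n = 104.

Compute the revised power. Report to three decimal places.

With n = 104 per group: δ = d·√(n/2) = 0.61 × √(104/2) = 4.3988. Critical value z_{0.025} = 1.960.
Revised power = P(Z > 1.960 − δ) = Φ(2.439) = 0.9926.

Power ≈ 0.993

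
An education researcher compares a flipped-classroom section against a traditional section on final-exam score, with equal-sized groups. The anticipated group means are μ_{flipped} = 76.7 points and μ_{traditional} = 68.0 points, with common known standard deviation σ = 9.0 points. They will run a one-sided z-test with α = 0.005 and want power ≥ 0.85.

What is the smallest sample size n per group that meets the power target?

Standardized effect: d = |μ_{flipped} − μ_{traditional}| / σ = |76.7 − 68.0| / 9.0 = 0.9667
Set Φ(δ − 2.576) = 0.85; then δ − 2.576 = Φ⁻¹(0.85) = 1.036, giving δ = 3.612.
δ = d·√(n/2) ⇒ n = 2(δ/d)² = 2 × (3.612 / 0.9667)² = 27.93.
Round up to the next whole unit.

n = 28 per group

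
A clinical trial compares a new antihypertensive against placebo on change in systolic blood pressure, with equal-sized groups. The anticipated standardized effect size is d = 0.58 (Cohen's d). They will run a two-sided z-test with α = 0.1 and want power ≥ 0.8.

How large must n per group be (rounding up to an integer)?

Set Φ(δ − 1.645) = 0.8; then δ − 1.645 = Φ⁻¹(0.8) = 0.842, giving δ = 2.486.
(For δ > 0 the lower-tail rejection region contributes negligibly to power, so the one-term inversion is standard.)
δ = d·√(n/2) ⇒ n = 2(δ/d)² = 2 × (2.486 / 0.58)² = 36.76.
Rounding up, n = 37 per group.

n = 37 per group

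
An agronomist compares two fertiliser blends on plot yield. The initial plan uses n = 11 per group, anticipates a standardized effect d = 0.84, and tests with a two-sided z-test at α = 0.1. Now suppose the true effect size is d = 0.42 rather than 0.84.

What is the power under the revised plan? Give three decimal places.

Power ≈ 0.259

With d = 0.42: δ = d·√(n/2) = 0.42 × √(11/2) = 0.9850. Critical value z_{0.05} = 1.645.
Revised power = Φ(δ − 1.645) + Φ(−δ − 1.645) = Φ(-0.660) + Φ(-2.630) = 0.2547 + 0.0043 = 0.2589.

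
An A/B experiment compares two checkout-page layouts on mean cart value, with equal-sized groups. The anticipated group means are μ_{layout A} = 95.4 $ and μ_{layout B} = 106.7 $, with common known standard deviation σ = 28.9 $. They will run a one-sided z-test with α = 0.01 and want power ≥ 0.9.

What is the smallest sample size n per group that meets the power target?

Standardized effect: d = |μ_{layout A} − μ_{layout B}| / σ = |95.4 − 106.7| / 28.9 = 0.3910
Set Φ(δ − 2.326) = 0.9; then δ − 2.326 = Φ⁻¹(0.9) = 1.282, giving δ = 3.608.
δ = d·√(n/2) ⇒ n = 2(δ/d)² = 2 × (3.608 / 0.3910)² = 170.29.
Rounding up, n = 171 per group.

n = 171 per group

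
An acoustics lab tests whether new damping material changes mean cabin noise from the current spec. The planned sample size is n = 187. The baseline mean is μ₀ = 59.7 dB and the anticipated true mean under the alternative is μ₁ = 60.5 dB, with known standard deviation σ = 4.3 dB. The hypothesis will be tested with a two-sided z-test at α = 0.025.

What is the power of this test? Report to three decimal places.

Standardized effect: d = |μ₁ − μ₀| / σ = |60.5 − 59.7| / 4.3 = 0.1860
Noncentrality parameter: δ = d·√n = 0.1860 × √187 = 2.5441
Critical value for a two-sided test at α = 0.025: z_{α/2} = 2.241.
Power = Φ(δ − 2.241) + Φ(−δ − 2.241) = Φ(0.303) + Φ(-4.786) = 0.6190 + 0.0000 = 0.6190.

Power ≈ 0.619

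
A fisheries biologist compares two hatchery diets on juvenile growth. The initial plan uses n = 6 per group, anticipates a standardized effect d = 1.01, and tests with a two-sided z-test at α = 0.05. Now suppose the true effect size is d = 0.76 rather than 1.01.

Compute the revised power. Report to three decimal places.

With d = 0.76: δ = d·√(n/2) = 0.76 × √(6/2) = 1.3164. Critical value z_{0.025} = 1.960.
Revised power = Φ(δ − 1.960) + Φ(−δ − 1.960) = Φ(-0.644) + Φ(-3.276) = 0.2599 + 0.0005 = 0.2604.

Power ≈ 0.260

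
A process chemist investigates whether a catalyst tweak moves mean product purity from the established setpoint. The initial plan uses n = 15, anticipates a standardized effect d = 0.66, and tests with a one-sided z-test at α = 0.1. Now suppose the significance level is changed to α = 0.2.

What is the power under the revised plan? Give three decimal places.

Power ≈ 0.957

δ = d·√n = 0.66 × √15 = 2.5562 (unchanged). New critical value: z_{0.2} = 0.842.
Revised power = P(Z > 0.842 − δ) = Φ(1.715) = 0.9568.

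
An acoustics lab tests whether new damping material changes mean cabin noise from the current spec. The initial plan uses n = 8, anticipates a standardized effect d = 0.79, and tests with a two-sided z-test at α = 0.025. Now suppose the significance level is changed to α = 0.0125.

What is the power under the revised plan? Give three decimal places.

Power ≈ 0.396

δ = d·√n = 0.79 × √8 = 2.2345 (unchanged). New critical value: z_{0.0063} = 2.498.
Revised power = Φ(δ − 2.498) + Φ(−δ − 2.498) = Φ(-0.263) + Φ(-4.732) = 0.3962 + 0.0000 = 0.3962.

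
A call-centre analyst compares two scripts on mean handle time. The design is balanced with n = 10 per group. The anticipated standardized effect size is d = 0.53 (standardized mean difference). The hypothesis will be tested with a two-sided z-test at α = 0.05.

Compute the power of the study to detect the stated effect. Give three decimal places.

Power ≈ 0.220

Noncentrality parameter: δ = d·√(n/2) = 0.53 × √(10/2) = 1.1851
Two-sided α = 0.05 → critical value z_{0.025} = 1.960.
Power = Φ(δ − 1.960) + Φ(−δ − 1.960) = Φ(-0.775) + Φ(-3.145) = 0.2192 + 0.0008 = 0.2200.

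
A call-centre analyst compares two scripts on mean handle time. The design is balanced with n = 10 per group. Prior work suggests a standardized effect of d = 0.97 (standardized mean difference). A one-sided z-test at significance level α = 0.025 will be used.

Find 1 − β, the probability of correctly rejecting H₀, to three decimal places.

Noncentrality parameter: δ = d·√(n/2) = 0.97 × √(10/2) = 2.1690
One-sided α = 0.025 → critical value z_{0.025} = 1.960.
Power = Φ(δ − 1.960) = Φ(0.209) = 0.5828.

Power ≈ 0.583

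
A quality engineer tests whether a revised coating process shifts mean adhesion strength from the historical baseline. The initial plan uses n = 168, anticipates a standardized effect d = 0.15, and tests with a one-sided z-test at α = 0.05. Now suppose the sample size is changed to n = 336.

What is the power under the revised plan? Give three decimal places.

Power ≈ 0.865

With n = 336: δ = d·√n = 0.15 × √336 = 2.7495. Critical value z_{0.05} = 1.645.
Revised power = Φ(δ − 1.645) = Φ(1.105) = 0.8654.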